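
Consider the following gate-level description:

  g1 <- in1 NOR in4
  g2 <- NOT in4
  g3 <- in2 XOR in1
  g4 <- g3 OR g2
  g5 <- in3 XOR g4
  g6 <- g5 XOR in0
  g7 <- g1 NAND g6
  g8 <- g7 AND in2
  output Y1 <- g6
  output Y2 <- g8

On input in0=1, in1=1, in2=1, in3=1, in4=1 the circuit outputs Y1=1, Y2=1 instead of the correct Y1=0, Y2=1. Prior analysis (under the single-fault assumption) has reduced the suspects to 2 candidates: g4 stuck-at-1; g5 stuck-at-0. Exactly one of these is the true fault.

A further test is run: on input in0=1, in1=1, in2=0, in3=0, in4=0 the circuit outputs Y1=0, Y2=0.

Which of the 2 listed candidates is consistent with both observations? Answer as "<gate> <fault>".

Evaluate each candidate on input in0=1, in1=1, in2=0, in3=0, in4=0:
  g4 stuck-at-1: g1=0, g2=1, g3=1, g4=1 [stuck-at-1], g5=1, g6=0, g7=1, g8=0 → Y1=0, Y2=0 — matches
  g5 stuck-at-0: g1=0, g2=1, g3=1, g4=1, g5=0 [stuck-at-0], g6=1, g7=1, g8=0 → Y1=1, Y2=0 — eliminated
Only g4 stuck-at-1 reproduces the observed Y1=0, Y2=0.

g4 stuck-at-1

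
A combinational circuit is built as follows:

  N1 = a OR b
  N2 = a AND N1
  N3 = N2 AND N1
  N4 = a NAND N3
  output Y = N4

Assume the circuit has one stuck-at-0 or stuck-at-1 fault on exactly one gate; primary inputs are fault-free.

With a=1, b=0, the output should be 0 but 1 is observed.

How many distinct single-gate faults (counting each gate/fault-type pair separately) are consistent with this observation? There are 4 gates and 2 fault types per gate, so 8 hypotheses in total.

Fault-free: N1=1, N2=1, N3=1, N4=0 → 0. Observed 1.
  N1 stuck-at-0: output 1 ✓
  N1 stuck-at-1: output 0 ✗
  N2 stuck-at-0: output 1 ✓
  N2 stuck-at-1: output 0 ✗
  N3 stuck-at-0: output 1 ✓
  N3 stuck-at-1: output 0 ✗
  N4 stuck-at-0: output 0 ✗
  N4 stuck-at-1: output 1 ✓
Consistent faults: {N1 stuck-at-0, N2 stuck-at-0, N3 stuck-at-0, N4 stuck-at-1} — 4 in all.

4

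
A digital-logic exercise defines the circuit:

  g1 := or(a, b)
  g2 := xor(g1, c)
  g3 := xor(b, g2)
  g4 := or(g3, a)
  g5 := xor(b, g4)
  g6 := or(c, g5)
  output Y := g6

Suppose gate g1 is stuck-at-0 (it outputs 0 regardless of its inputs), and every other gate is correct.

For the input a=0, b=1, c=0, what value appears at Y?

0

Propagate with g1 forced: g1=0 [stuck-at-0], g2=0, g3=1, g4=1, g5=0, g6=0.
So Y = 0. (Without the fault it would be 1.)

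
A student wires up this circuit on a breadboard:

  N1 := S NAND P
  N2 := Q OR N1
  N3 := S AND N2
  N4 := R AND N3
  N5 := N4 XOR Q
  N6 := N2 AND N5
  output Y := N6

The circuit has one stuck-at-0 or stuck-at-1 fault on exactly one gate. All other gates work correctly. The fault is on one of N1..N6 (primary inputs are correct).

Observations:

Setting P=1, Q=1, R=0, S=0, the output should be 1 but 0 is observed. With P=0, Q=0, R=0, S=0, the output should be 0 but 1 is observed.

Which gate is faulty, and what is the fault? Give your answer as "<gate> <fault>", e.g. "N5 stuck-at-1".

N4 stuck-at-1

Fault-free values for test 1 (P=1, Q=1, R=0, S=0): N1=1, N2=1, N3=0, N4=0, N5=1, N6=1, giving Y=1. Observed 0.
Test 1: faults giving observed 0 are {N2 stuck-at-0, N4 stuck-at-1, N5 stuck-at-0, N6 stuck-at-0}.
Test 2 (P=0, Q=0, R=0, S=0): fault-free N1=1, N2=1, N3=0, N4=0, N5=0, N6=0 → 0; observed 1. Eliminates N2 stuck-at-0, N5 stuck-at-0, N6 stuck-at-0.
Only N4 stuck-at-1 is consistent with every test.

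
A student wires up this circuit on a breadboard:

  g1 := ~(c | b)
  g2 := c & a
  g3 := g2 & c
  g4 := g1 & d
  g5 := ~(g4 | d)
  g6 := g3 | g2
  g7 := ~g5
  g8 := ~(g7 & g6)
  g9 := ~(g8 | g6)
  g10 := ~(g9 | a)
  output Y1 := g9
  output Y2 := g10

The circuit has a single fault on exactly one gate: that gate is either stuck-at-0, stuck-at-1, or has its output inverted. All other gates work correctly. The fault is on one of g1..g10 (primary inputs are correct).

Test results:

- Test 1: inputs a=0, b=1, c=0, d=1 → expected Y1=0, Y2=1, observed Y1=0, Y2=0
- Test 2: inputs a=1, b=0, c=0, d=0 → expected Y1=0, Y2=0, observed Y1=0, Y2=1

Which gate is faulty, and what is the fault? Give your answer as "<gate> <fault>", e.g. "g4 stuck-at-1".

g10 inverted output

Fault-free values for test 1 (a=0, b=1, c=0, d=1): g1=0, g2=0, g3=0, g4=0, g5=0, g6=0, g7=1, g8=1, g9=0, g10=1, giving Y1=0, Y2=1. Observed Y1=0, Y2=0.
Test 1: faults giving observed Y1=0, Y2=0 are {g10 stuck-at-0, g10 inverted output}.
Test 2 (a=1, b=0, c=0, d=0): fault-free g1=1, g2=0, g3=0, g4=0, g5=1, g6=0, g7=0, g8=1, g9=0, g10=0 → Y1=0, Y2=0; observed Y1=0, Y2=1. Eliminates g10 stuck-at-0.
Only g10 inverted output is consistent with every test.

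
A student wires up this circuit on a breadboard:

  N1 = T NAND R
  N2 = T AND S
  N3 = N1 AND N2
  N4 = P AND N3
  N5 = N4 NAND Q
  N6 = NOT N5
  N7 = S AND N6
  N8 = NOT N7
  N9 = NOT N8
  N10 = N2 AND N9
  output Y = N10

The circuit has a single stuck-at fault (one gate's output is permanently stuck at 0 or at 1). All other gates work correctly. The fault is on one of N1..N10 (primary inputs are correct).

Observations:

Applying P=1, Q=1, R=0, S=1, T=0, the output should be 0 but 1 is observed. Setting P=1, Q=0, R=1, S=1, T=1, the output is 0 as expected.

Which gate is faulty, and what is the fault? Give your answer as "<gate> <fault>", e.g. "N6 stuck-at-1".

Fault-free values for test 1 (P=1, Q=1, R=0, S=1, T=0): N1=1, N2=0, N3=0, N4=0, N5=1, N6=0, N7=0, N8=1, N9=0, N10=0, giving Y=0. Observed 1.
Test 1: faults giving observed 1 are {N2 stuck-at-1, N10 stuck-at-1}.
Test 2 (P=1, Q=0, R=1, S=1, T=1): fault-free N1=0, N2=1, N3=0, N4=0, N5=1, N6=0, N7=0, N8=1, N9=0, N10=0 → 0; observed 0. Eliminates N10 stuck-at-1.
Only N2 stuck-at-1 is consistent with every test.

N2 stuck-at-1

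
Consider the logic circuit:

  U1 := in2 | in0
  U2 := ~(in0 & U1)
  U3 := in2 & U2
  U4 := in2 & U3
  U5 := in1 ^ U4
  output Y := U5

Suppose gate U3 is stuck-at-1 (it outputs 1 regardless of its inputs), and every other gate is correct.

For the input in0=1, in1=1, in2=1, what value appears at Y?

0

Propagate with U3 forced: U1=1, U2=0, U3=1 [stuck-at-1], U4=1, U5=0.
So Y = 0. (Without the fault it would be 1.)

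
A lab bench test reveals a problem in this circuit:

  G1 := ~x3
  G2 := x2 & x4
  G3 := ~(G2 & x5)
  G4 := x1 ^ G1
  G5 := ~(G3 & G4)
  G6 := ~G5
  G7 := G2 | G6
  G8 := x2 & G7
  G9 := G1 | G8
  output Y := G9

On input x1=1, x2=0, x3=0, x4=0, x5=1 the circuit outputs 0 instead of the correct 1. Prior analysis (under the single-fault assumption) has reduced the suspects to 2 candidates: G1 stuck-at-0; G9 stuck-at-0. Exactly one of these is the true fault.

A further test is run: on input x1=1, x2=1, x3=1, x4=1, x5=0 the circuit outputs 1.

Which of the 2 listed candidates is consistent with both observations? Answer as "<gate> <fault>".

G1 stuck-at-0

Evaluate each candidate on input x1=1, x2=1, x3=1, x4=1, x5=0:
  G1 stuck-at-0: G1=0 [stuck-at-0], G2=1, G3=1, G4=1, G5=0, G6=1, G7=1, G8=1, G9=1 → 1 — matches
  G9 stuck-at-0: G1=0, G2=1, G3=1, G4=1, G5=0, G6=1, G7=1, G8=1, G9=0 [stuck-at-0] → 0 — eliminated
Only G1 stuck-at-0 reproduces the observed 1.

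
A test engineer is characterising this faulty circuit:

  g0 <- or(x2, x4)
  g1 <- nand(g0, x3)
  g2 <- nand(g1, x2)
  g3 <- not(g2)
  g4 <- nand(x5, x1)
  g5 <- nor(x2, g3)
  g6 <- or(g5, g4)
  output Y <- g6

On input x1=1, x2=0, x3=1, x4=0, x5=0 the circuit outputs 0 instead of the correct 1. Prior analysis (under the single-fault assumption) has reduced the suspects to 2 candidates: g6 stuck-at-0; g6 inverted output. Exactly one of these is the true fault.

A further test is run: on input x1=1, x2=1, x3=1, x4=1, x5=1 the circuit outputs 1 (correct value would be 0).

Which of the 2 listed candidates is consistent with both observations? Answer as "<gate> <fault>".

Evaluate each candidate on input x1=1, x2=1, x3=1, x4=1, x5=1:
  g6 stuck-at-0: g0=1, g1=0, g2=1, g3=0, g4=0, g5=0, g6=0 [stuck-at-0] → 0 — eliminated
  g6 inverted output: g0=1, g1=0, g2=1, g3=0, g4=0, g5=0, g6=1 [inverted output] → 1 — matches
Only g6 inverted output reproduces the observed 1.

g6 inverted output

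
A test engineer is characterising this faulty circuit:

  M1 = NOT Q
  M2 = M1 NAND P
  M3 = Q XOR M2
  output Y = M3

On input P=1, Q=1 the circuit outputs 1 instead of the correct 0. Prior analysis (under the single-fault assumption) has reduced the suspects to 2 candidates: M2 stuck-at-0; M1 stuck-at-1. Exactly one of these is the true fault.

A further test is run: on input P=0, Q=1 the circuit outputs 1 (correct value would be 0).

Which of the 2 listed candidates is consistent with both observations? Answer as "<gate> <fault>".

Evaluate each candidate on input P=0, Q=1:
  M2 stuck-at-0: M1=0, M2=0 [stuck-at-0], M3=1 → 1 — matches
  M1 stuck-at-1: M1=1 [stuck-at-1], M2=1, M3=0 → 0 — eliminated
Only M2 stuck-at-0 reproduces the observed 1.

M2 stuck-at-0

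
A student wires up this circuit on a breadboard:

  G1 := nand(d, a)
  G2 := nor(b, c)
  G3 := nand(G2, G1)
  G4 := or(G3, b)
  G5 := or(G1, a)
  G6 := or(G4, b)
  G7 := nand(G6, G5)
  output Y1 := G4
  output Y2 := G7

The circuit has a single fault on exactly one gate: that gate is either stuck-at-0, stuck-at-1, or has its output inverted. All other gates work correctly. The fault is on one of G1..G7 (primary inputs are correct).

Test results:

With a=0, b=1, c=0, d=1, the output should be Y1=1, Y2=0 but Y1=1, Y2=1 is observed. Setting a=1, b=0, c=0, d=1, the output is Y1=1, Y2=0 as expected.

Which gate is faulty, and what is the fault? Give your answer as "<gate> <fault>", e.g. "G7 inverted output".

G1 stuck-at-0

Fault-free values for test 1 (a=0, b=1, c=0, d=1): G1=1, G2=0, G3=1, G4=1, G5=1, G6=1, G7=0, giving Y1=1, Y2=0. Observed Y1=1, Y2=1.
Test 1: faults giving observed Y1=1, Y2=1 are {G1 stuck-at-0, G1 inverted output, G5 stuck-at-0, G5 inverted output, G6 stuck-at-0, G6 inverted output, G7 stuck-at-1, G7 inverted output}.
Test 2 (a=1, b=0, c=0, d=1): fault-free G1=0, G2=1, G3=1, G4=1, G5=1, G6=1, G7=0 → Y1=1, Y2=0; observed Y1=1, Y2=0. Eliminates G1 inverted output, G5 stuck-at-0, G5 inverted output, G6 stuck-at-0, G6 inverted output, G7 stuck-at-1, G7 inverted output.
Only G1 stuck-at-0 is consistent with every test.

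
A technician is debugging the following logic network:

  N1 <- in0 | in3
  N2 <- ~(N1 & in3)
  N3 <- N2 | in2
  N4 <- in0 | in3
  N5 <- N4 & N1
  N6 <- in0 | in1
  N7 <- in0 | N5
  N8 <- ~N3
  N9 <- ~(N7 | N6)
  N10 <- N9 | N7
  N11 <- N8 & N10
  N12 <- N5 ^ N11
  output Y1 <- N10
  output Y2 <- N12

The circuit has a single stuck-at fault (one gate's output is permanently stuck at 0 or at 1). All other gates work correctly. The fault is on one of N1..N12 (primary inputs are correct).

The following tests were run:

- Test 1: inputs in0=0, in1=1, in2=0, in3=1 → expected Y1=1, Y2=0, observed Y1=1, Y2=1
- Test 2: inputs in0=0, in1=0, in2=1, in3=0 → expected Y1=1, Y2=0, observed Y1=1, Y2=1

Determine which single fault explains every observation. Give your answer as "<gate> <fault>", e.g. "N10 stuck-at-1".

N12 stuck-at-1

Fault-free values for test 1 (in0=0, in1=1, in2=0, in3=1): N1=1, N2=0, N3=0, N4=1, N5=1, N6=1, N7=1, N8=1, N9=0, N10=1, N11=1, N12=0, giving Y1=1, Y2=0. Observed Y1=1, Y2=1.
Test 1: faults giving observed Y1=1, Y2=1 are {N2 stuck-at-1, N3 stuck-at-1, N8 stuck-at-0, N11 stuck-at-0, N12 stuck-at-1}.
Test 2 (in0=0, in1=0, in2=1, in3=0): fault-free N1=0, N2=1, N3=1, N4=0, N5=0, N6=0, N7=0, N8=0, N9=1, N10=1, N11=0, N12=0 → Y1=1, Y2=0; observed Y1=1, Y2=1. Eliminates N2 stuck-at-1, N3 stuck-at-1, N8 stuck-at-0, N11 stuck-at-0.
Only N12 stuck-at-1 is consistent with every test.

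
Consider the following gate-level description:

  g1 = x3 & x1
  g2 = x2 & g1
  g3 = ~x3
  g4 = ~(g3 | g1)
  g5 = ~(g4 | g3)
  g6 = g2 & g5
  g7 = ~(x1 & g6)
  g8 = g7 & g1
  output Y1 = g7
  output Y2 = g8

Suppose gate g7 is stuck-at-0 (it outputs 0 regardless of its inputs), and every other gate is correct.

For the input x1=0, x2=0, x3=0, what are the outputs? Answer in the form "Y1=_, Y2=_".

Y1=0, Y2=0

Propagate with g7 forced: g1=0, g2=0, g3=1, g4=0, g5=0, g6=0, g7=0 [stuck-at-0], g8=0.
So the outputs are Y1=0, Y2=0. (Without the fault they would be Y1=1, Y2=0.)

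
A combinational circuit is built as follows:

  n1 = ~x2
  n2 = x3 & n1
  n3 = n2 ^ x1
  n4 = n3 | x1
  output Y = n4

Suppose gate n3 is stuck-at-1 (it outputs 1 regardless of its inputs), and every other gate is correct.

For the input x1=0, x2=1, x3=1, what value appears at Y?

1

Propagate with n3 forced: n1=0, n2=0, n3=1 [stuck-at-1], n4=1.
So Y = 1. (Without the fault it would be 0.)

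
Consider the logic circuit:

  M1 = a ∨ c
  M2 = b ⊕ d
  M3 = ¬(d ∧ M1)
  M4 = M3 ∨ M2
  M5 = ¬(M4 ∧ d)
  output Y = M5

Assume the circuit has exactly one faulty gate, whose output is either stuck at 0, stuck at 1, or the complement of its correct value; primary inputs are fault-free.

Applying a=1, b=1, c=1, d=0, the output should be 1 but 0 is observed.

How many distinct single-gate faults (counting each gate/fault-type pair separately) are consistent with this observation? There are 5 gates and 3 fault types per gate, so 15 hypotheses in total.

Fault-free: M1=1, M2=1, M3=1, M4=1, M5=1 → 1. Observed 0.
  M1: none of the 3 fault types match ✗
  M2: none of the 3 fault types match ✗
  M3: none of the 3 fault types match ✗
  M4: none of the 3 fault types match ✗
  M5: stuck-at-0, inverted output ✓; others ✗
Consistent faults: {M5 stuck-at-0, M5 inverted output} — 2 in all.

2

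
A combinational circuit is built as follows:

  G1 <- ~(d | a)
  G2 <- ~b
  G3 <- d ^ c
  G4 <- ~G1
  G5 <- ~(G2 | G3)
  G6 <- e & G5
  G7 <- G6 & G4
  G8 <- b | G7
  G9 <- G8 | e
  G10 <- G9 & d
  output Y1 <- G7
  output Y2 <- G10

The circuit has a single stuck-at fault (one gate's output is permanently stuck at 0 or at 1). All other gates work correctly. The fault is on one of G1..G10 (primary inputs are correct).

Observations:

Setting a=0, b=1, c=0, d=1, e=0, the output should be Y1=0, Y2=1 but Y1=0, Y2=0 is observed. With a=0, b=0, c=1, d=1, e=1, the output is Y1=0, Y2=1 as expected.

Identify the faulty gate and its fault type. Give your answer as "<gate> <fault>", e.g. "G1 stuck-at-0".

G8 stuck-at-0

Fault-free values for test 1 (a=0, b=1, c=0, d=1, e=0): G1=0, G2=0, G3=1, G4=1, G5=0, G6=0, G7=0, G8=1, G9=1, G10=1, giving Y1=0, Y2=1. Observed Y1=0, Y2=0.
Test 1: faults giving observed Y1=0, Y2=0 are {G8 stuck-at-0, G9 stuck-at-0, G10 stuck-at-0}.
Test 2 (a=0, b=0, c=1, d=1, e=1): fault-free G1=0, G2=1, G3=0, G4=1, G5=0, G6=0, G7=0, G8=0, G9=1, G10=1 → Y1=0, Y2=1; observed Y1=0, Y2=1. Eliminates G9 stuck-at-0, G10 stuck-at-0.
Only G8 stuck-at-0 is consistent with every test.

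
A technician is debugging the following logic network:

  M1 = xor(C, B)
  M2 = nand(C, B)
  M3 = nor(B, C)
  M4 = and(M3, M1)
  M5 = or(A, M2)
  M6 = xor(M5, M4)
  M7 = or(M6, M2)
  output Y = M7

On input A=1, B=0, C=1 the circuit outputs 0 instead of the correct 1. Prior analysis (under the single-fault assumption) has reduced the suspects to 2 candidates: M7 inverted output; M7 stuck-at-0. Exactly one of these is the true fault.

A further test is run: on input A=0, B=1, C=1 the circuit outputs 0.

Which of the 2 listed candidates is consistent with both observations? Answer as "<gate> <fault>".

M7 stuck-at-0

Evaluate each candidate on input A=0, B=1, C=1:
  M7 inverted output: M1=0, M2=0, M3=0, M4=0, M5=0, M6=0, M7=1 [inverted output] → 1 — eliminated
  M7 stuck-at-0: M1=0, M2=0, M3=0, M4=0, M5=0, M6=0, M7=0 [stuck-at-0] → 0 — matches
Only M7 stuck-at-0 reproduces the observed 0.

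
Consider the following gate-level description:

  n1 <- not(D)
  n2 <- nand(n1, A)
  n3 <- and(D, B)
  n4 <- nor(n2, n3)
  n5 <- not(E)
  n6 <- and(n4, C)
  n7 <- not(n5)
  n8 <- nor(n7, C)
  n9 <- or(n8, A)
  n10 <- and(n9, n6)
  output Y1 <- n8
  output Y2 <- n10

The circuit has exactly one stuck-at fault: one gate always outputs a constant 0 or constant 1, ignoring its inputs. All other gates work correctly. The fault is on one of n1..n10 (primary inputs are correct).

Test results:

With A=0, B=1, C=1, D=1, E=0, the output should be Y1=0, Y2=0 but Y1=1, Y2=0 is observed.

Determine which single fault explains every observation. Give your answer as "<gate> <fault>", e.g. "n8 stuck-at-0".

n8 stuck-at-1

Fault-free values for test 1 (A=0, B=1, C=1, D=1, E=0): n1=0, n2=1, n3=1, n4=0, n5=1, n6=0, n7=0, n8=0, n9=0, n10=0, giving Y1=0, Y2=0. Observed Y1=1, Y2=0.
Test 1: faults giving observed Y1=1, Y2=0 are {n8 stuck-at-1}.
Only n8 stuck-at-1 is consistent with every test.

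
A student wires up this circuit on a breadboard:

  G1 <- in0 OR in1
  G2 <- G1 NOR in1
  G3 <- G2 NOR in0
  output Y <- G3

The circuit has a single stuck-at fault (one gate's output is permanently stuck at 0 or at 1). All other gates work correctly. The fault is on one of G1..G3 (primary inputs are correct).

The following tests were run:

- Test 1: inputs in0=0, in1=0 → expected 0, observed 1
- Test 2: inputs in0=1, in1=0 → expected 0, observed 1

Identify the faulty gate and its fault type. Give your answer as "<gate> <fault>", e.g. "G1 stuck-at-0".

Fault-free values for test 1 (in0=0, in1=0): G1=0, G2=1, G3=0, giving Y=0. Observed 1.
Test 1: faults giving observed 1 are {G1 stuck-at-1, G2 stuck-at-0, G3 stuck-at-1}.
Test 2 (in0=1, in1=0): fault-free G1=1, G2=0, G3=0 → 0; observed 1. Eliminates G1 stuck-at-1, G2 stuck-at-0.
Only G3 stuck-at-1 is consistent with every test.

G3 stuck-at-1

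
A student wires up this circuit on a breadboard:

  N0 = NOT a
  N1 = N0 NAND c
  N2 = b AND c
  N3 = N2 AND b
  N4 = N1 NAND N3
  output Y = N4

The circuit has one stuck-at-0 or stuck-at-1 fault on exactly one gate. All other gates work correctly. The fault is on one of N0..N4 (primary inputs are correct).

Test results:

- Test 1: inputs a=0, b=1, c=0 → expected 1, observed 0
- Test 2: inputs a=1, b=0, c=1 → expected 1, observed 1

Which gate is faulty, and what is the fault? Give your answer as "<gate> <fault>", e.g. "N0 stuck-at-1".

N2 stuck-at-1

Fault-free values for test 1 (a=0, b=1, c=0): N0=1, N1=1, N2=0, N3=0, N4=1, giving Y=1. Observed 0.
Test 1: faults giving observed 0 are {N2 stuck-at-1, N3 stuck-at-1, N4 stuck-at-0}.
Test 2 (a=1, b=0, c=1): fault-free N0=0, N1=1, N2=0, N3=0, N4=1 → 1; observed 1. Eliminates N3 stuck-at-1, N4 stuck-at-0.
Only N2 stuck-at-1 is consistent with every test.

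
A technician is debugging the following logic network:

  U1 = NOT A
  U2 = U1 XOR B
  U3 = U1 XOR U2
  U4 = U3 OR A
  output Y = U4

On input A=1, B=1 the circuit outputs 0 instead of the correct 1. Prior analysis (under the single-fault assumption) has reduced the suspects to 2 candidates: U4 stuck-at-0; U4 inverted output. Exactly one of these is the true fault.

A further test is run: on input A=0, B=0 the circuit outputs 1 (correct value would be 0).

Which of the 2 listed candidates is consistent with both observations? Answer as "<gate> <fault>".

U4 inverted output

Evaluate each candidate on input A=0, B=0:
  U4 stuck-at-0: U1=1, U2=1, U3=0, U4=0 [stuck-at-0] → 0 — eliminated
  U4 inverted output: U1=1, U2=1, U3=0, U4=1 [inverted output] → 1 — matches
Only U4 inverted output reproduces the observed 1.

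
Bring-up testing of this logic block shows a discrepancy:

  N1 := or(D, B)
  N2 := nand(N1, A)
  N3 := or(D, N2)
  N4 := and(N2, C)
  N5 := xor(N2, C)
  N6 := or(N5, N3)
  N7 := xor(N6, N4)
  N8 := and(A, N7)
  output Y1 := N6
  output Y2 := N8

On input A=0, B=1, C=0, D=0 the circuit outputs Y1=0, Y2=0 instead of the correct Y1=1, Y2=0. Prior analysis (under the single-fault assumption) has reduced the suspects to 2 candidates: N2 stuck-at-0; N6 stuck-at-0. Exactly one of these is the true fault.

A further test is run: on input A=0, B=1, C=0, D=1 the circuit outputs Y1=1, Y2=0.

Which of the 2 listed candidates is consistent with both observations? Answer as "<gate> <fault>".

Evaluate each candidate on input A=0, B=1, C=0, D=1:
  N2 stuck-at-0: N1=1, N2=0 [stuck-at-0], N3=1, N4=0, N5=0, N6=1, N7=1, N8=0 → Y1=1, Y2=0 — matches
  N6 stuck-at-0: N1=1, N2=1, N3=1, N4=0, N5=1, N6=0 [stuck-at-0], N7=0, N8=0 → Y1=0, Y2=0 — eliminated
Only N2 stuck-at-0 reproduces the observed Y1=1, Y2=0.

N2 stuck-at-0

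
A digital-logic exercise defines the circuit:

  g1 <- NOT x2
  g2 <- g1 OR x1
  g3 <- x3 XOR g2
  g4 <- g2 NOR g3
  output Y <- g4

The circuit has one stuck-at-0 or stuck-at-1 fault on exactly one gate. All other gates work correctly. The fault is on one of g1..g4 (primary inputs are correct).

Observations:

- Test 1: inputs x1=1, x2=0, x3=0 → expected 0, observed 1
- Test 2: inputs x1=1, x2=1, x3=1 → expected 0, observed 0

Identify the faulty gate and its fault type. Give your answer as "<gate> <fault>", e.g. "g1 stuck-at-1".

Fault-free values for test 1 (x1=1, x2=0, x3=0): g1=1, g2=1, g3=1, g4=0, giving Y=0. Observed 1.
Test 1: faults giving observed 1 are {g2 stuck-at-0, g4 stuck-at-1}.
Test 2 (x1=1, x2=1, x3=1): fault-free g1=0, g2=1, g3=0, g4=0 → 0; observed 0. Eliminates g4 stuck-at-1.
Only g2 stuck-at-0 is consistent with every test.

g2 stuck-at-0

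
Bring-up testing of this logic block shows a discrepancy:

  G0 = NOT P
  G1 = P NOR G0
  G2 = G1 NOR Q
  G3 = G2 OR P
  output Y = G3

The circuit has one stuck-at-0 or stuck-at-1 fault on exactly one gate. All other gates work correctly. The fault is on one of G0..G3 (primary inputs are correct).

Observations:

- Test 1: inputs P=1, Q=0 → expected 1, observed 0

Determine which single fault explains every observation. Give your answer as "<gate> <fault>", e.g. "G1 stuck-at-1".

G3 stuck-at-0

Fault-free values for test 1 (P=1, Q=0): G0=0, G1=0, G2=1, G3=1, giving Y=1. Observed 0.
Test 1: faults giving observed 0 are {G3 stuck-at-0}.
Only G3 stuck-at-0 is consistent with every test.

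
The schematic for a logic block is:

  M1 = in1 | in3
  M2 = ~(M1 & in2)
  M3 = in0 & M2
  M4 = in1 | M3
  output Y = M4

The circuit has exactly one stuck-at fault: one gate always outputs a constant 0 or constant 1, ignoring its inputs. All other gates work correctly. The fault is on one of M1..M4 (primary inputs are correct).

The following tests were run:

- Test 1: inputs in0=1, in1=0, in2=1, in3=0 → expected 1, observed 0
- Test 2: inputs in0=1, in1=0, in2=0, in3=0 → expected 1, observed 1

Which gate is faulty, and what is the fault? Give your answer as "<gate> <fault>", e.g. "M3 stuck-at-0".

M1 stuck-at-1

Fault-free values for test 1 (in0=1, in1=0, in2=1, in3=0): M1=0, M2=1, M3=1, M4=1, giving Y=1. Observed 0.
Test 1: faults giving observed 0 are {M1 stuck-at-1, M2 stuck-at-0, M3 stuck-at-0, M4 stuck-at-0}.
Test 2 (in0=1, in1=0, in2=0, in3=0): fault-free M1=0, M2=1, M3=1, M4=1 → 1; observed 1. Eliminates M2 stuck-at-0, M3 stuck-at-0, M4 stuck-at-0.
Only M1 stuck-at-1 is consistent with every test.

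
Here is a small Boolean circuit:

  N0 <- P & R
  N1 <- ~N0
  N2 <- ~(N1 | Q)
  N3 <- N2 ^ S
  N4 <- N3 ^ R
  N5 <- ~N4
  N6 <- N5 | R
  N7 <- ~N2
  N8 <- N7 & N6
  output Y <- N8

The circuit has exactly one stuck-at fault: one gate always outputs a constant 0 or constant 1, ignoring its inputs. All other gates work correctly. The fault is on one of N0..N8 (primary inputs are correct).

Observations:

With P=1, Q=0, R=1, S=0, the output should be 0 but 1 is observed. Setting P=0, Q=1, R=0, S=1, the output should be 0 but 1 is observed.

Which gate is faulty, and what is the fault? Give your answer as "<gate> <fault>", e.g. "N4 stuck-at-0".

Fault-free values for test 1 (P=1, Q=0, R=1, S=0): N0=1, N1=0, N2=1, N3=1, N4=0, N5=1, N6=1, N7=0, N8=0, giving Y=0. Observed 1.
Test 1: faults giving observed 1 are {N0 stuck-at-0, N1 stuck-at-1, N2 stuck-at-0, N7 stuck-at-1, N8 stuck-at-1}.
Test 2 (P=0, Q=1, R=0, S=1): fault-free N0=0, N1=1, N2=0, N3=1, N4=1, N5=0, N6=0, N7=1, N8=0 → 0; observed 1. Eliminates N0 stuck-at-0, N1 stuck-at-1, N2 stuck-at-0, N7 stuck-at-1.
Only N8 stuck-at-1 is consistent with every test.

N8 stuck-at-1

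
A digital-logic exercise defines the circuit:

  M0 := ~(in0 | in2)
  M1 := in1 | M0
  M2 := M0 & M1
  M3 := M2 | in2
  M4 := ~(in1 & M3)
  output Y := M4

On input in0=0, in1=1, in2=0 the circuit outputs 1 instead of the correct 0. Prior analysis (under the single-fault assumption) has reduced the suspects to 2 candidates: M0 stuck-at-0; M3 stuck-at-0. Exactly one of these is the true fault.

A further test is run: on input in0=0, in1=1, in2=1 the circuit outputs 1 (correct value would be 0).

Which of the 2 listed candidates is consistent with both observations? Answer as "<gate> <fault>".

M3 stuck-at-0

Evaluate each candidate on input in0=0, in1=1, in2=1:
  M0 stuck-at-0: M0=0 [stuck-at-0], M1=1, M2=0, M3=1, M4=0 → 0 — eliminated
  M3 stuck-at-0: M0=0, M1=1, M2=0, M3=0 [stuck-at-0], M4=1 → 1 — matches
Only M3 stuck-at-0 reproduces the observed 1.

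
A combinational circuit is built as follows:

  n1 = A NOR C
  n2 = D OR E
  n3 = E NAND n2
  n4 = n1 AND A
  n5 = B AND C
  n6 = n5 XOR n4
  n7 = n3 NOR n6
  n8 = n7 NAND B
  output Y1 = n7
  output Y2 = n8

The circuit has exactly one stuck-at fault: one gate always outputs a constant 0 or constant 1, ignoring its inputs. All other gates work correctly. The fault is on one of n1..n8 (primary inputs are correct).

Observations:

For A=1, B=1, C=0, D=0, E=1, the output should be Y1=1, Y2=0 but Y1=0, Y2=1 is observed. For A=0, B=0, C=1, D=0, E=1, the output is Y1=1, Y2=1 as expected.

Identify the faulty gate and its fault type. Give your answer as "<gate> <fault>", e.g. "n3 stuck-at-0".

n1 stuck-at-1

Fault-free values for test 1 (A=1, B=1, C=0, D=0, E=1): n1=0, n2=1, n3=0, n4=0, n5=0, n6=0, n7=1, n8=0, giving Y1=1, Y2=0. Observed Y1=0, Y2=1.
Test 1: faults giving observed Y1=0, Y2=1 are {n1 stuck-at-1, n2 stuck-at-0, n3 stuck-at-1, n4 stuck-at-1, n5 stuck-at-1, n6 stuck-at-1, n7 stuck-at-0}.
Test 2 (A=0, B=0, C=1, D=0, E=1): fault-free n1=0, n2=1, n3=0, n4=0, n5=0, n6=0, n7=1, n8=1 → Y1=1, Y2=1; observed Y1=1, Y2=1. Eliminates n2 stuck-at-0, n3 stuck-at-1, n4 stuck-at-1, n5 stuck-at-1, n6 stuck-at-1, n7 stuck-at-0.
Only n1 stuck-at-1 is consistent with every test.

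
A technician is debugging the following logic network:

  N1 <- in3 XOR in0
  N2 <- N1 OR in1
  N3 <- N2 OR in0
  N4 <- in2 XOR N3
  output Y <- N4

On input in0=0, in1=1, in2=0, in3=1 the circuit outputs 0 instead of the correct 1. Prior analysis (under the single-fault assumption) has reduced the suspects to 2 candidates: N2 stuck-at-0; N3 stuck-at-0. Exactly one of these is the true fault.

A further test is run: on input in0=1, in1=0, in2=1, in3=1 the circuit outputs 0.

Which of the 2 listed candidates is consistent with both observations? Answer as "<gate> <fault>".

N2 stuck-at-0

Evaluate each candidate on input in0=1, in1=0, in2=1, in3=1:
  N2 stuck-at-0: N1=0, N2=0 [stuck-at-0], N3=1, N4=0 → 0 — matches
  N3 stuck-at-0: N1=0, N2=0, N3=0 [stuck-at-0], N4=1 → 1 — eliminated
Only N2 stuck-at-0 reproduces the observed 0.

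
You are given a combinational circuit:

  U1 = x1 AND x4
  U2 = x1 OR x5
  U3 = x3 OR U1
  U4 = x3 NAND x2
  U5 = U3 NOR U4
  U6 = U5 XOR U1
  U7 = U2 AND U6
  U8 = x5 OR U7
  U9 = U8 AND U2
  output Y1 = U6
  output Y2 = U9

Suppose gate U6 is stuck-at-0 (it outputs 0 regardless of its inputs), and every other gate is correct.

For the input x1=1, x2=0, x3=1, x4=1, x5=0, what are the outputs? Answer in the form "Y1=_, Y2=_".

Y1=0, Y2=0

Propagate with U6 forced: U1=1, U2=1, U3=1, U4=1, U5=0, U6=0 [stuck-at-0], U7=0, U8=0, U9=0.
So the outputs are Y1=0, Y2=0. (Without the fault they would be Y1=1, Y2=1.)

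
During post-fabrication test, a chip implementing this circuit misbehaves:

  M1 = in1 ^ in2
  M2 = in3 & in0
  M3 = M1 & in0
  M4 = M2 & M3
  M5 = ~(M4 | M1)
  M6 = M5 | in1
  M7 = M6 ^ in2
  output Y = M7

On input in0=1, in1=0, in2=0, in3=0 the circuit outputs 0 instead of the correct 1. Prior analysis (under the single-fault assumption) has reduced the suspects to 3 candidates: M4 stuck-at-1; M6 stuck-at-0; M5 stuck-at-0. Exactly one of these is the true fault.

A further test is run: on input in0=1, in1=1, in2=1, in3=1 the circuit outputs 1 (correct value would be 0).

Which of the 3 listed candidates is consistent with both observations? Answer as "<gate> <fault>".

M6 stuck-at-0

Evaluate each candidate on input in0=1, in1=1, in2=1, in3=1:
  M4 stuck-at-1: M1=0, M2=1, M3=0, M4=1 [stuck-at-1], M5=0, M6=1, M7=0 → 0 — eliminated
  M6 stuck-at-0: M1=0, M2=1, M3=0, M4=0, M5=1, M6=0 [stuck-at-0], M7=1 → 1 — matches
  M5 stuck-at-0: M1=0, M2=1, M3=0, M4=0, M5=0 [stuck-at-0], M6=1, M7=0 → 0 — eliminated
Only M6 stuck-at-0 reproduces the observed 1.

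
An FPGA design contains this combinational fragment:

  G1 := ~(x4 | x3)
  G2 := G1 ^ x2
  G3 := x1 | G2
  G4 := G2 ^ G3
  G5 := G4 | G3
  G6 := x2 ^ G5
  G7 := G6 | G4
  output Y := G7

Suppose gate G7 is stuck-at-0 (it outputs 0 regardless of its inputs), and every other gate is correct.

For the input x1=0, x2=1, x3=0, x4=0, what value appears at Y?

0

Propagate with G7 forced: G1=1, G2=0, G3=0, G4=0, G5=0, G6=1, G7=0 [stuck-at-0].
So Y = 0. (Without the fault it would be 1.)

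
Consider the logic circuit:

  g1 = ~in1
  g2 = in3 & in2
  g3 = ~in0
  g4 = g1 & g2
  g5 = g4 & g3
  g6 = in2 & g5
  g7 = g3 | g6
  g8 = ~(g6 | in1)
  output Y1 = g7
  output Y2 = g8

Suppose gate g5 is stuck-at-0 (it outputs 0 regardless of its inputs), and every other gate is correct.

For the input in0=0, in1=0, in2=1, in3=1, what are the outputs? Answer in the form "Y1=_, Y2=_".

Propagate with g5 forced: g1=1, g2=1, g3=1, g4=1, g5=0 [stuck-at-0], g6=0, g7=1, g8=1.
So the outputs are Y1=1, Y2=1. (Without the fault they would be Y1=1, Y2=0.)

Y1=1, Y2=1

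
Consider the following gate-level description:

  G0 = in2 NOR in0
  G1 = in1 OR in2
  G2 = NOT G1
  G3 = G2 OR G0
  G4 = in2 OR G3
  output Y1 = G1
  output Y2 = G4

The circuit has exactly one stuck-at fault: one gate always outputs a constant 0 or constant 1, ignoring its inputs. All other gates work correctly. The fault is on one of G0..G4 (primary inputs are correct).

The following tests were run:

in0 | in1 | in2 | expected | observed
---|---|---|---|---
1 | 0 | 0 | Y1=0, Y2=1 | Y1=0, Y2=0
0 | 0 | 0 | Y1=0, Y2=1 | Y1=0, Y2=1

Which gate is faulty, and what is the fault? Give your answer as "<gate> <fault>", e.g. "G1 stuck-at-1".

Fault-free values for test 1 (in0=1, in1=0, in2=0): G0=0, G1=0, G2=1, G3=1, G4=1, giving Y1=0, Y2=1. Observed Y1=0, Y2=0.
Test 1: faults giving observed Y1=0, Y2=0 are {G2 stuck-at-0, G3 stuck-at-0, G4 stuck-at-0}.
Test 2 (in0=0, in1=0, in2=0): fault-free G0=1, G1=0, G2=1, G3=1, G4=1 → Y1=0, Y2=1; observed Y1=0, Y2=1. Eliminates G3 stuck-at-0, G4 stuck-at-0.
Only G2 stuck-at-0 is consistent with every test.

G2 stuck-at-0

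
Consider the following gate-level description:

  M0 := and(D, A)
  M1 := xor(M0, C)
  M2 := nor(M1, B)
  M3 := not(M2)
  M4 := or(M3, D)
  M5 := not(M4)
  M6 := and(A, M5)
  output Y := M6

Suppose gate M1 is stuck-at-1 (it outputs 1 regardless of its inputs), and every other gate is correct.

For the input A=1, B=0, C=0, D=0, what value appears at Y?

0

Propagate with M1 forced: M0=0, M1=1 [stuck-at-1], M2=0, M3=1, M4=1, M5=0, M6=0.
So Y = 0. (Without the fault it would be 1.)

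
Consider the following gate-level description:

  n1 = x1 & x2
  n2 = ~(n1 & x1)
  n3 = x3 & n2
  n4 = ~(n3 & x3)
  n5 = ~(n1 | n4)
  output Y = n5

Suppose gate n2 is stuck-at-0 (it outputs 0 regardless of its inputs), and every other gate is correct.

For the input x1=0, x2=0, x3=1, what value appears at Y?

0

Propagate with n2 forced: n1=0, n2=0 [stuck-at-0], n3=0, n4=1, n5=0.
So Y = 0. (Without the fault it would be 1.)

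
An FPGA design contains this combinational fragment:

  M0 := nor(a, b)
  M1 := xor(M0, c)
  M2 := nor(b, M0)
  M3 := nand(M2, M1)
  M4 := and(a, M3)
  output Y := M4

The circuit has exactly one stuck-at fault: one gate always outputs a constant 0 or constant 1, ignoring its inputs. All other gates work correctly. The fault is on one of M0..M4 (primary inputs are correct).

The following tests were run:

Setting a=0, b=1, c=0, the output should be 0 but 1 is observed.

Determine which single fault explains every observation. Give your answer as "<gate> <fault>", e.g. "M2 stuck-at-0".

Fault-free values for test 1 (a=0, b=1, c=0): M0=0, M1=0, M2=0, M3=1, M4=0, giving Y=0. Observed 1.
Test 1: faults giving observed 1 are {M4 stuck-at-1}.
Only M4 stuck-at-1 is consistent with every test.

M4 stuck-at-1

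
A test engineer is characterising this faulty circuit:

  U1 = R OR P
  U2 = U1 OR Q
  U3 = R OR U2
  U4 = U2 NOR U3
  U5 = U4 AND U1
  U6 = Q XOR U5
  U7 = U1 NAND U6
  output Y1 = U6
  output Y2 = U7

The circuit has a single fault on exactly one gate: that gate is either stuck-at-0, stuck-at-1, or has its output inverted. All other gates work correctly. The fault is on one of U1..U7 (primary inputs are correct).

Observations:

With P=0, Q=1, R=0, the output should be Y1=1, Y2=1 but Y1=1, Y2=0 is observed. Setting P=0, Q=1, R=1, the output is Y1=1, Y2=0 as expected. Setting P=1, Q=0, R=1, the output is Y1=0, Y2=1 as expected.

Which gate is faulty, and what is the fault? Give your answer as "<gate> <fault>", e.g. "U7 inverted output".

U1 stuck-at-1

Fault-free values for test 1 (P=0, Q=1, R=0): U1=0, U2=1, U3=1, U4=0, U5=0, U6=1, U7=1, giving Y1=1, Y2=1. Observed Y1=1, Y2=0.
Test 1: faults giving observed Y1=1, Y2=0 are {U1 stuck-at-1, U1 inverted output, U7 stuck-at-0, U7 inverted output}.
Test 2 (P=0, Q=1, R=1): fault-free U1=1, U2=1, U3=1, U4=0, U5=0, U6=1, U7=0 → Y1=1, Y2=0; observed Y1=1, Y2=0. Eliminates U1 inverted output, U7 inverted output.
Test 3 (P=1, Q=0, R=1): fault-free U1=1, U2=1, U3=1, U4=0, U5=0, U6=0, U7=1 → Y1=0, Y2=1; observed Y1=0, Y2=1. Eliminates U7 stuck-at-0.
Only U1 stuck-at-1 is consistent with every test.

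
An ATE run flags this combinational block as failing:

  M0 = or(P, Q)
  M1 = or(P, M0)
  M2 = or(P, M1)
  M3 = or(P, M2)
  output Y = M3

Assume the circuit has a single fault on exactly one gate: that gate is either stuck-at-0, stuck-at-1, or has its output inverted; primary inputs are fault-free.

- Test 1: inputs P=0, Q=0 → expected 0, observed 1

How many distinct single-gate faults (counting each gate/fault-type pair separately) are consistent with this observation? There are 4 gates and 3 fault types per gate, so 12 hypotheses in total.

8

Fault-free: M0=0, M1=0, M2=0, M3=0 → 0. Observed 1.
  M0 stuck-at-0: output 0 ✗
  M0 stuck-at-1: output 1 ✓
  M0 inverted output: output 1 ✓
  M1 stuck-at-0: output 0 ✗
  M1 stuck-at-1: output 1 ✓
  M1 inverted output: output 1 ✓
  M2 stuck-at-0: output 0 ✗
  M2 stuck-at-1: output 1 ✓
  M2 inverted output: output 1 ✓
  M3 stuck-at-0: output 0 ✗
  M3 stuck-at-1: output 1 ✓
  M3 inverted output: output 1 ✓
Consistent faults: {M0 stuck-at-1, M0 inverted output, M1 stuck-at-1, M1 inverted output, M2 stuck-at-1, M2 inverted output, M3 stuck-at-1, M3 inverted output} — 8 in all.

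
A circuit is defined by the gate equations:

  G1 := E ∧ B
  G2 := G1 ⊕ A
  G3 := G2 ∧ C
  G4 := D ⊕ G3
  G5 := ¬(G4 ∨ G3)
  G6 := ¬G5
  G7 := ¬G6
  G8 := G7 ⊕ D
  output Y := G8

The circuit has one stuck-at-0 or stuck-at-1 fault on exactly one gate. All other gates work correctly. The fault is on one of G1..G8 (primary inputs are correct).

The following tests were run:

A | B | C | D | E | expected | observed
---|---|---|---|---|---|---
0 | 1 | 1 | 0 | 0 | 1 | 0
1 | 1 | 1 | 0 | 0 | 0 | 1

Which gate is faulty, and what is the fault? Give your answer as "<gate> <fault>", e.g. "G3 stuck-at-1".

G1 stuck-at-1

Fault-free values for test 1 (A=0, B=1, C=1, D=0, E=0): G1=0, G2=0, G3=0, G4=0, G5=1, G6=0, G7=1, G8=1, giving Y=1. Observed 0.
Test 1: faults giving observed 0 are {G1 stuck-at-1, G2 stuck-at-1, G3 stuck-at-1, G4 stuck-at-1, G5 stuck-at-0, G6 stuck-at-1, G7 stuck-at-0, G8 stuck-at-0}.
Test 2 (A=1, B=1, C=1, D=0, E=0): fault-free G1=0, G2=1, G3=1, G4=1, G5=0, G6=1, G7=0, G8=0 → 0; observed 1. Eliminates G2 stuck-at-1, G3 stuck-at-1, G4 stuck-at-1, G5 stuck-at-0, G6 stuck-at-1, G7 stuck-at-0, G8 stuck-at-0.
Only G1 stuck-at-1 is consistent with every test.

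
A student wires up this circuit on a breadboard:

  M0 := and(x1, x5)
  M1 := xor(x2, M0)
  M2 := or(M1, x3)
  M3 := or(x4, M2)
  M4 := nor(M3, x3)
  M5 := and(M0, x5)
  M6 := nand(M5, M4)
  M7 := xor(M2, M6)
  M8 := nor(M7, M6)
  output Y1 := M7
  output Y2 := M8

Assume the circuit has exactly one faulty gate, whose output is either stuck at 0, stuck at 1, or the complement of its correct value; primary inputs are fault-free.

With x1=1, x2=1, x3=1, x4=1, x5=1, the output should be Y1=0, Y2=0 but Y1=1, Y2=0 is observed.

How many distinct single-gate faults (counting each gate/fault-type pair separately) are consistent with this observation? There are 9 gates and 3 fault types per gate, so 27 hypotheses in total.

Fault-free: M0=1, M1=0, M2=1, M3=1, M4=0, M5=1, M6=1, M7=0, M8=0 → Y1=0, Y2=0. Observed Y1=1, Y2=0.
  M0: none of the 3 fault types match ✗
  M1: none of the 3 fault types match ✗
  M2: stuck-at-0, inverted output ✓; others ✗
  M3: none of the 3 fault types match ✗
  M4: stuck-at-1, inverted output ✓; others ✗
  M5: none of the 3 fault types match ✗
  M6: stuck-at-0, inverted output ✓; others ✗
  M7: stuck-at-1, inverted output ✓; others ✗
  M8: none of the 3 fault types match ✗
Consistent faults: {M2 stuck-at-0, M2 inverted output, M4 stuck-at-1, M4 inverted output, M6 stuck-at-0, M6 inverted output, M7 stuck-at-1, M7 inverted output} — 8 in all.

8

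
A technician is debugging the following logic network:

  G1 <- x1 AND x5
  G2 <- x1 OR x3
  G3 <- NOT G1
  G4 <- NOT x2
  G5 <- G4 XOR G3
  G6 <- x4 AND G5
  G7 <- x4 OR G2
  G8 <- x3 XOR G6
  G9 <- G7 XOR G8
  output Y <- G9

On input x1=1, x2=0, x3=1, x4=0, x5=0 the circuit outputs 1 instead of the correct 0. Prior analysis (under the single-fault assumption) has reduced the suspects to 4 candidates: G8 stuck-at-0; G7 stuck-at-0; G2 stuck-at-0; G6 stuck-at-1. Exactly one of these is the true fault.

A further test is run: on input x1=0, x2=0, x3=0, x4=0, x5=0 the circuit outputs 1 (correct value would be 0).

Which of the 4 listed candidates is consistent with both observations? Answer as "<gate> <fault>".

Evaluate each candidate on input x1=0, x2=0, x3=0, x4=0, x5=0:
  G8 stuck-at-0: G1=0, G2=0, G3=1, G4=1, G5=0, G6=0, G7=0, G8=0 [stuck-at-0], G9=0 → 0 — eliminated
  G7 stuck-at-0: G1=0, G2=0, G3=1, G4=1, G5=0, G6=0, G7=0 [stuck-at-0], G8=0, G9=0 → 0 — eliminated
  G2 stuck-at-0: G1=0, G2=0 [stuck-at-0], G3=1, G4=1, G5=0, G6=0, G7=0, G8=0, G9=0 → 0 — eliminated
  G6 stuck-at-1: G1=0, G2=0, G3=1, G4=1, G5=0, G6=1 [stuck-at-1], G7=0, G8=1, G9=1 → 1 — matches
Only G6 stuck-at-1 reproduces the observed 1.

G6 stuck-at-1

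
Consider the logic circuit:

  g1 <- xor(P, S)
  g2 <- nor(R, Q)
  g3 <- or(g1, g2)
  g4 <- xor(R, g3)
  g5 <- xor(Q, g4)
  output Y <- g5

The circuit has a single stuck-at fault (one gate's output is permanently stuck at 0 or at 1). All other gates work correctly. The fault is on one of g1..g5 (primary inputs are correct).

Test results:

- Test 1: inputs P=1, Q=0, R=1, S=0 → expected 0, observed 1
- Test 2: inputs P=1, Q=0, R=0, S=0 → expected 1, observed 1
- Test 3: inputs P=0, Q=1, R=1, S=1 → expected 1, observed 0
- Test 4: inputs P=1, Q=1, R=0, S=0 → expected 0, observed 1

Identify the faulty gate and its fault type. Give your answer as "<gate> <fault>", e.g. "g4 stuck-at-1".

Fault-free values for test 1 (P=1, Q=0, R=1, S=0): g1=1, g2=0, g3=1, g4=0, g5=0, giving Y=0. Observed 1.
Test 1: faults giving observed 1 are {g1 stuck-at-0, g3 stuck-at-0, g4 stuck-at-1, g5 stuck-at-1}.
Test 2 (P=1, Q=0, R=0, S=0): fault-free g1=1, g2=1, g3=1, g4=1, g5=1 → 1; observed 1. Eliminates g3 stuck-at-0.
Test 3 (P=0, Q=1, R=1, S=1): fault-free g1=1, g2=0, g3=1, g4=0, g5=1 → 1; observed 0. Eliminates g5 stuck-at-1.
Test 4 (P=1, Q=1, R=0, S=0): fault-free g1=1, g2=0, g3=1, g4=1, g5=0 → 0; observed 1. Eliminates g4 stuck-at-1.
Only g1 stuck-at-0 is consistent with every test.

g1 stuck-at-0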